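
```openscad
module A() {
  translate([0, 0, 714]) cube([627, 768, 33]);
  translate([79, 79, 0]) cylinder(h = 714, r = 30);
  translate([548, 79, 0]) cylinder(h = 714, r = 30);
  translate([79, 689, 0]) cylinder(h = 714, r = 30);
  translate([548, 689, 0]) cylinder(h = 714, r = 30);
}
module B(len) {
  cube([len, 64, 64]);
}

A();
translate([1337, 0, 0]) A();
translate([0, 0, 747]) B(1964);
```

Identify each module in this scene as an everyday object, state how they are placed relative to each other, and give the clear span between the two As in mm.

Second table starts at x = 1337; first ends at x = 627; clear span = 1337 − 627 = 710 mm.

A is a table. B is a beam. A beam spans the tops of two tables. The clear span between the two tables is 710 mm.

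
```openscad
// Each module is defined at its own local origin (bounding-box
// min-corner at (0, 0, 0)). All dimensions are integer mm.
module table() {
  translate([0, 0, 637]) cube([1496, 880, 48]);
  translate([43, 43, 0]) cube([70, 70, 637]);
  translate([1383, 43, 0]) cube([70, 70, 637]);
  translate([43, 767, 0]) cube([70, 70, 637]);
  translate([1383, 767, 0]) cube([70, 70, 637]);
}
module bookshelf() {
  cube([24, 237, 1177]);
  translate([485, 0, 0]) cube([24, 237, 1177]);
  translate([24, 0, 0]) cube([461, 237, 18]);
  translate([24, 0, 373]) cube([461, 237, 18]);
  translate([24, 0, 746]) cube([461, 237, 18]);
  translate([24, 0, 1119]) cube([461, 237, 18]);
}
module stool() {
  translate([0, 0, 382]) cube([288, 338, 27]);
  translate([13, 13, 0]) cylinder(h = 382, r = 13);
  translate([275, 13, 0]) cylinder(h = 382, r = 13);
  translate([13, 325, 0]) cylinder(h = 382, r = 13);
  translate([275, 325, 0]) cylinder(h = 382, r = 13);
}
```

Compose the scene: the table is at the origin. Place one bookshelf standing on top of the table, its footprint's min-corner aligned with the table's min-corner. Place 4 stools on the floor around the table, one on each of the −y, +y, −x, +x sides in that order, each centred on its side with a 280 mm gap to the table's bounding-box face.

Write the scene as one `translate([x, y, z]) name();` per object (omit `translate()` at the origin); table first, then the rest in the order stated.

table();
translate([0, 0, 685]) bookshelf();
translate([604, -618, 0]) stool();
translate([604, 1160, 0]) stool();
translate([-568, 271, 0]) stool();
translate([1776, 271, 0]) stool();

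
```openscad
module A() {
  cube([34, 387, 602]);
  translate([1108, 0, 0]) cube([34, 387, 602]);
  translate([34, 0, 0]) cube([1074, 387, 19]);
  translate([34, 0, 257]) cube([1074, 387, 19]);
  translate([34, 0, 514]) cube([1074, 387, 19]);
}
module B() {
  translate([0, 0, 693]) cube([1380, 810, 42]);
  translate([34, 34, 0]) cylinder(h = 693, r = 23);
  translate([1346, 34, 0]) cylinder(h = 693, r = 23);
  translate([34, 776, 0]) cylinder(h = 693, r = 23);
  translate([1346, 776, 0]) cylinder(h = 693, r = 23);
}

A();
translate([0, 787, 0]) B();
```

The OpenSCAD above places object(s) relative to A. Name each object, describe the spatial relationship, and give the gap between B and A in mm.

The table's nearest face is 400 mm from the bookshelf's +y face.

A is a bookshelf. B is a table. The table is on the floor beside the bookshelf on its +y side. The gap between the table and the bookshelf is 400 mm.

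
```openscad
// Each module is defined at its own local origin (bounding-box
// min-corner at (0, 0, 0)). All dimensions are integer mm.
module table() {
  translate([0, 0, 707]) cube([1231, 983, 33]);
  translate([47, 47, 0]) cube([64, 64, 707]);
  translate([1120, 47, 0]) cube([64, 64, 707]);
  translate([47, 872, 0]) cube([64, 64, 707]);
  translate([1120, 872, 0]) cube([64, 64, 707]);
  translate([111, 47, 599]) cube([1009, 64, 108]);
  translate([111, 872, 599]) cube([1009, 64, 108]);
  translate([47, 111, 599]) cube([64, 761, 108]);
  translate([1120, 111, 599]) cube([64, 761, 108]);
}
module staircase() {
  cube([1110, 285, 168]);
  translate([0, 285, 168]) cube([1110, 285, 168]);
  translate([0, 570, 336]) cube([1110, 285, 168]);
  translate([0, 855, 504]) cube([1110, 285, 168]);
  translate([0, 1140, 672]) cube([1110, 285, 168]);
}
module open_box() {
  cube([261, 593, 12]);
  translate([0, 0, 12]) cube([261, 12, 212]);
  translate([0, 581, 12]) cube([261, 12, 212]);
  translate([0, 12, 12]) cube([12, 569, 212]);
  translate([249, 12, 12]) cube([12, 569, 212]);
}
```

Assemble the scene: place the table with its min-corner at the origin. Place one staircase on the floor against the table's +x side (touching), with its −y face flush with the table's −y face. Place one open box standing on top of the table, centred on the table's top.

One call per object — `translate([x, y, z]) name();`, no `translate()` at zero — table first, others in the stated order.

table();
translate([1231, 0, 0]) staircase();
translate([485, 195, 740]) open_box();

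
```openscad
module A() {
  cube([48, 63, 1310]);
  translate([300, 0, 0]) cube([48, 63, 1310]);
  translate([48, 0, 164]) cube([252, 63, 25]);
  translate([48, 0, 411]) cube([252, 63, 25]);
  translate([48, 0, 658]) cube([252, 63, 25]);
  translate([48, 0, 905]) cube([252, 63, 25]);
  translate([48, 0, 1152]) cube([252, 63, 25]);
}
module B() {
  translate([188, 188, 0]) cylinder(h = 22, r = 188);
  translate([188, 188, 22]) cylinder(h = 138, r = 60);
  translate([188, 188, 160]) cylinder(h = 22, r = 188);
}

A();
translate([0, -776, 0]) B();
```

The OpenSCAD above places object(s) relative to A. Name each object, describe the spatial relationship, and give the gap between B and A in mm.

A is a ladder. B is a spool. The spool is on the floor beside the ladder on its −y side. The gap between the spool and the ladder is 400 mm.

The spool's nearest face is 400 mm from the ladder's −y face.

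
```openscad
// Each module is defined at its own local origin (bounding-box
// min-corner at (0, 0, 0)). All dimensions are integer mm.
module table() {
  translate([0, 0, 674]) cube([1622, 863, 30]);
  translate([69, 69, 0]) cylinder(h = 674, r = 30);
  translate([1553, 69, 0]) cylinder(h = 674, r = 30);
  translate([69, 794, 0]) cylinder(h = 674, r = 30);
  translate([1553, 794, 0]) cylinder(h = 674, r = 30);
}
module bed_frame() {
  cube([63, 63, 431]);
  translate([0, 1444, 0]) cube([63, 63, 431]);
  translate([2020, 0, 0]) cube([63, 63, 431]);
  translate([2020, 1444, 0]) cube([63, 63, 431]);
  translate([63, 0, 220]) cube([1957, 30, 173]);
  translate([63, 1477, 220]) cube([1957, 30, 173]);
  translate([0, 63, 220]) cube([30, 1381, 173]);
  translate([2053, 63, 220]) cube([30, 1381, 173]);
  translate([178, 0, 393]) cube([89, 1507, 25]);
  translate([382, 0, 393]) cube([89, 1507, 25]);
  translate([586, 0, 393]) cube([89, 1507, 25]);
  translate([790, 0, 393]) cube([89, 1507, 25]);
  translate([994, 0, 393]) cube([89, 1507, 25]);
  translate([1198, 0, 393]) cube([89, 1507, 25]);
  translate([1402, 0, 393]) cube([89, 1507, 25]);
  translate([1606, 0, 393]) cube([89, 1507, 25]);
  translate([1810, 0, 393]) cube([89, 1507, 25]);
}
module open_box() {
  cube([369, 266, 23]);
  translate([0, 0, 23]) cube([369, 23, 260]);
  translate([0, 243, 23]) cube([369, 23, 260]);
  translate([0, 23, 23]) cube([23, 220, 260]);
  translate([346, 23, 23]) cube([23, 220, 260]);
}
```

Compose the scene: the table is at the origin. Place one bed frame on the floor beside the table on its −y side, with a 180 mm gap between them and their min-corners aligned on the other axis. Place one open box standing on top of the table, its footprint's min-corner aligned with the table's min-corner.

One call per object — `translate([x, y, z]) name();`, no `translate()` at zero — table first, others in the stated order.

table();
translate([0, -1687, 0]) bed_frame();
translate([0, 0, 704]) open_box();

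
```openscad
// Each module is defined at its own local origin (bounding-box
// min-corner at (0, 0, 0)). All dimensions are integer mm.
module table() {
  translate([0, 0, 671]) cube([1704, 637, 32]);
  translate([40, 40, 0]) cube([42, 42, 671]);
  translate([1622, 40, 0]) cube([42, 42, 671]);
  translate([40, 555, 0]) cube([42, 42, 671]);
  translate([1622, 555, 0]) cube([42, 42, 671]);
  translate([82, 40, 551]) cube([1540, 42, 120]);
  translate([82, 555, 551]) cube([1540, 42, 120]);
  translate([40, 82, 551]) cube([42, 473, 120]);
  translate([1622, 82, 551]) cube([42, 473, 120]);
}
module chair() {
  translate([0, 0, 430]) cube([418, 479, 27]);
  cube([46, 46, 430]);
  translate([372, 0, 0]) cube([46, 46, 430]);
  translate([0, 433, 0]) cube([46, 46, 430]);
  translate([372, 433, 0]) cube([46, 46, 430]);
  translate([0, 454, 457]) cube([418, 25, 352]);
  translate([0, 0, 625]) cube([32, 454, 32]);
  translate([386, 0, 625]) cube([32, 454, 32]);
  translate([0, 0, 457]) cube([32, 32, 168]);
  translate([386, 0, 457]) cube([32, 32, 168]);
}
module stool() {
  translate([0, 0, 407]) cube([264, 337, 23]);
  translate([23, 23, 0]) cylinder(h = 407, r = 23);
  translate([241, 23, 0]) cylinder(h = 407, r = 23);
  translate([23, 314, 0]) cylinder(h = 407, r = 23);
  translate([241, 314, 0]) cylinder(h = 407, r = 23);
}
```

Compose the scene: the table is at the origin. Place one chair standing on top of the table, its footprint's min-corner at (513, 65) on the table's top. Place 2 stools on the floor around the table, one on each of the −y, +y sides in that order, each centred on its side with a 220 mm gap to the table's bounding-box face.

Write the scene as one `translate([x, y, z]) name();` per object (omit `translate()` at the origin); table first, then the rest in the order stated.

table();
translate([513, 65, 703]) chair();
translate([720, -557, 0]) stool();
translate([720, 857, 0]) stool();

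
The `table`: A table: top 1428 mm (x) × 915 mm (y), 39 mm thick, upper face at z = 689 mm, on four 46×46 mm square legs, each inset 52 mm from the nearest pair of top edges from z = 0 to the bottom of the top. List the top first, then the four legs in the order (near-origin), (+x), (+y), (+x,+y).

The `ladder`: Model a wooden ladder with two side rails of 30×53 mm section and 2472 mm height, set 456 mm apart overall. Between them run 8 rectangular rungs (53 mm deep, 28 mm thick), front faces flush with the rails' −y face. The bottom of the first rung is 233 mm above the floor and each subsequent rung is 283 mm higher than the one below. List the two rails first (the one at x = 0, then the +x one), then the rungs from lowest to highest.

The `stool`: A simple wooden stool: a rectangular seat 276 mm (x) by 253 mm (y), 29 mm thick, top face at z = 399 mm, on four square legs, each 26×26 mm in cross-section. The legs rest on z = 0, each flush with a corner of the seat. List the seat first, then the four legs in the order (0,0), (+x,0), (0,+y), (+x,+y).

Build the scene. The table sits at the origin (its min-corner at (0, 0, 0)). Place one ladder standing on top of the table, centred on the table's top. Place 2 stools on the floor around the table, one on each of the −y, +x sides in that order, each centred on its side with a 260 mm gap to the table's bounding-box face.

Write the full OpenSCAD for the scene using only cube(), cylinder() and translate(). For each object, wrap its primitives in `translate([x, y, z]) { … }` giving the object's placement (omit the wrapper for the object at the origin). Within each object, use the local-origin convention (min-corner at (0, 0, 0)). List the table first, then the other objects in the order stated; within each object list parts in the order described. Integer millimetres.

translate([0, 0, 650]) cube([1428, 915, 39]);
translate([52, 52, 0]) cube([46, 46, 650]);
translate([1330, 52, 0]) cube([46, 46, 650]);
translate([52, 817, 0]) cube([46, 46, 650]);
translate([1330, 817, 0]) cube([46, 46, 650]);
translate([486, 431, 689]) {
  cube([30, 53, 2472]);
  translate([426, 0, 0]) cube([30, 53, 2472]);
  translate([30, 0, 233]) cube([396, 53, 28]);
  translate([30, 0, 516]) cube([396, 53, 28]);
  translate([30, 0, 799]) cube([396, 53, 28]);
  translate([30, 0, 1082]) cube([396, 53, 28]);
  translate([30, 0, 1365]) cube([396, 53, 28]);
  translate([30, 0, 1648]) cube([396, 53, 28]);
  translate([30, 0, 1931]) cube([396, 53, 28]);
  translate([30, 0, 2214]) cube([396, 53, 28]);
}
translate([576, -513, 0]) {
  translate([0, 0, 370]) cube([276, 253, 29]);
  cube([26, 26, 370]);
  translate([250, 0, 0]) cube([26, 26, 370]);
  translate([0, 227, 0]) cube([26, 26, 370]);
  translate([250, 227, 0]) cube([26, 26, 370]);
}
translate([1688, 331, 0]) {
  translate([0, 0, 370]) cube([276, 253, 29]);
  cube([26, 26, 370]);
  translate([250, 0, 0]) cube([26, 26, 370]);
  translate([0, 227, 0]) cube([26, 26, 370]);
  translate([250, 227, 0]) cube([26, 26, 370]);
}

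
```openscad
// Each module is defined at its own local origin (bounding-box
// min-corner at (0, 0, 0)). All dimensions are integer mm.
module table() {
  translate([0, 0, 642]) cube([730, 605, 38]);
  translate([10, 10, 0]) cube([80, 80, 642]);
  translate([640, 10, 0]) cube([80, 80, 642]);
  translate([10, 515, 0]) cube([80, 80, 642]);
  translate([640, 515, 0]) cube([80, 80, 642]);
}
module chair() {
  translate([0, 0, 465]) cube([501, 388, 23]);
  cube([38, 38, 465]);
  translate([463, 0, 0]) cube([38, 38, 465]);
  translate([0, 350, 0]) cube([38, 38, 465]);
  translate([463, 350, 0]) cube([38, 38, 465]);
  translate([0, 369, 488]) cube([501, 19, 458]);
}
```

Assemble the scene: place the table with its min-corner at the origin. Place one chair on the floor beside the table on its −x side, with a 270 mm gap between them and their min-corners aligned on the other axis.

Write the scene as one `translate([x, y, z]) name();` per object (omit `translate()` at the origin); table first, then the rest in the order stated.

table();
translate([-771, 0, 0]) chair();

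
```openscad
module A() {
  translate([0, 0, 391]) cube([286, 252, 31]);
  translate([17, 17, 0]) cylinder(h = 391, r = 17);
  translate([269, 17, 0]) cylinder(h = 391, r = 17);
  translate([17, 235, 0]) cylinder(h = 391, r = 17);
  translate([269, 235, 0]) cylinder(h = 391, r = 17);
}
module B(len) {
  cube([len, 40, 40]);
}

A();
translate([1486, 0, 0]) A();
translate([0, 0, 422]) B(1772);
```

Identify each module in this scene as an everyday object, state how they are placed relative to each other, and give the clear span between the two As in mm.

Second stool starts at x = 1486; first ends at x = 286; clear span = 1486 − 286 = 1200 mm.

A is a stool. B is a beam. A beam spans the tops of two stools. The clear span between the two stools is 1200 mm.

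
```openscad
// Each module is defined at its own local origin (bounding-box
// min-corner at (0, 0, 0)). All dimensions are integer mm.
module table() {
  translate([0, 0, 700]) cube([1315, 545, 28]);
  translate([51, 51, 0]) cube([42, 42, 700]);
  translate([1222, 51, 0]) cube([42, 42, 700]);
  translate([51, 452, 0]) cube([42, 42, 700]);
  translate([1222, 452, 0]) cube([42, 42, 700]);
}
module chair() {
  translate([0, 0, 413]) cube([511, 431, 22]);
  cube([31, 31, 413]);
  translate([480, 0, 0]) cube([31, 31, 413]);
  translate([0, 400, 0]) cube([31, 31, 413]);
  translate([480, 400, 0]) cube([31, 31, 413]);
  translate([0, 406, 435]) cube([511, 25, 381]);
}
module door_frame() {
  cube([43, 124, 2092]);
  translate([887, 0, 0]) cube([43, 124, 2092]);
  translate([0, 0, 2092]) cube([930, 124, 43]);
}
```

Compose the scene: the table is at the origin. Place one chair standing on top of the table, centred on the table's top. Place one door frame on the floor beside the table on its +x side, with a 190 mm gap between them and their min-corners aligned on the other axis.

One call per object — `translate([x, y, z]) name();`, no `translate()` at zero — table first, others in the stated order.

table();
translate([402, 57, 728]) chair();
translate([1505, 0, 0]) door_frame();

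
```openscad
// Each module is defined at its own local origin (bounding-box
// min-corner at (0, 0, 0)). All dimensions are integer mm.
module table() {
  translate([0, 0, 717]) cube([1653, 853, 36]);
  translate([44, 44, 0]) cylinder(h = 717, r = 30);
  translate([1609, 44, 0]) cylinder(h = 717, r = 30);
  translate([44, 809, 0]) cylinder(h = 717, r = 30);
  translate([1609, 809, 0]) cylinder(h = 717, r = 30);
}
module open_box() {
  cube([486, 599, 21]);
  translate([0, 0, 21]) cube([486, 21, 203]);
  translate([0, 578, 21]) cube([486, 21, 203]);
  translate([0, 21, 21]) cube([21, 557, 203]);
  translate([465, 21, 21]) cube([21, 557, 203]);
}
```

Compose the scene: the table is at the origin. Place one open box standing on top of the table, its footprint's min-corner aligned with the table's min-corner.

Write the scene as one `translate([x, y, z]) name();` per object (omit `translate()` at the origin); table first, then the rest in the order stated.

table();
translate([0, 0, 753]) open_box();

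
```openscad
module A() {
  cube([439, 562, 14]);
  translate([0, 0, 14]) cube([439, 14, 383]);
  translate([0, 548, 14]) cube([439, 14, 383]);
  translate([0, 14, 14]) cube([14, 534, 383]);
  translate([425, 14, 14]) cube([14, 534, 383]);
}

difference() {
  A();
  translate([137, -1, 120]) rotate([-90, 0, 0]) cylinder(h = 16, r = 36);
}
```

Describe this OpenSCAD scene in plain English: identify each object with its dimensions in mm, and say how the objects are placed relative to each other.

A is an open-topped rectangular box: outside dimensions 439×562×397 mm, with a uniform wall and base thickness of 14 mm. The base is a full 439×562 slab on the floor; four walls sit on top of the base. The front and back walls (the −y and +y sides) span the full width; the two side walls fit between them.

The open box has a circular hole of radius 36 mm through its front wall, centred at (x = 137, z = 120).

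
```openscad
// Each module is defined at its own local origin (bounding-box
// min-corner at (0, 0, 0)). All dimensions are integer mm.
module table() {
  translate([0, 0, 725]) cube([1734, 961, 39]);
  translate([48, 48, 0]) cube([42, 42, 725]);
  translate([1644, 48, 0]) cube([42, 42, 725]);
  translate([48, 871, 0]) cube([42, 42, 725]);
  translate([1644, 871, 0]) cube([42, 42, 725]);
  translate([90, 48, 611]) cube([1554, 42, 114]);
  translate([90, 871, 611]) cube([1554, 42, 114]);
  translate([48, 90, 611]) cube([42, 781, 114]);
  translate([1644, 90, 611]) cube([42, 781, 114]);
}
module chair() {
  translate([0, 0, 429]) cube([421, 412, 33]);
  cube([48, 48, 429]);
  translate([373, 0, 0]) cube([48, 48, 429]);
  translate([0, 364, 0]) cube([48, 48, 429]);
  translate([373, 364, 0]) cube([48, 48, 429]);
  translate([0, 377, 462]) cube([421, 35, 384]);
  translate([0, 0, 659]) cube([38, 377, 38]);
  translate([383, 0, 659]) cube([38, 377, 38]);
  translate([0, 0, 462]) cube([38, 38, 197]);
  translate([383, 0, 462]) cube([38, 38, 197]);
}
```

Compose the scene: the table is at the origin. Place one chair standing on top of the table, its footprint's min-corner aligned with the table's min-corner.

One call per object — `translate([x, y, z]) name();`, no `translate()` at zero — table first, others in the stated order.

table();
translate([0, 0, 764]) chair();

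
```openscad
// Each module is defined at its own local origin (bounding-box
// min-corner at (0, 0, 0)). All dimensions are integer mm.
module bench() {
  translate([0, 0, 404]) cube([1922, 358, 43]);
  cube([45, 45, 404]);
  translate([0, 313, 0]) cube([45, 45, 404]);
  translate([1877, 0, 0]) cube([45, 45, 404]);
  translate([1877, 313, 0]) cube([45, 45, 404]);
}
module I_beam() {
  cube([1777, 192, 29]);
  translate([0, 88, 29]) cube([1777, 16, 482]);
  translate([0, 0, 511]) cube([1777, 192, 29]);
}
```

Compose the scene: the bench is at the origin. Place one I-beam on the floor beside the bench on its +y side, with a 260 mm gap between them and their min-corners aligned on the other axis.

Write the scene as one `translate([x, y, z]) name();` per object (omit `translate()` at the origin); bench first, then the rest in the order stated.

bench();
translate([0, 618, 0]) I_beam();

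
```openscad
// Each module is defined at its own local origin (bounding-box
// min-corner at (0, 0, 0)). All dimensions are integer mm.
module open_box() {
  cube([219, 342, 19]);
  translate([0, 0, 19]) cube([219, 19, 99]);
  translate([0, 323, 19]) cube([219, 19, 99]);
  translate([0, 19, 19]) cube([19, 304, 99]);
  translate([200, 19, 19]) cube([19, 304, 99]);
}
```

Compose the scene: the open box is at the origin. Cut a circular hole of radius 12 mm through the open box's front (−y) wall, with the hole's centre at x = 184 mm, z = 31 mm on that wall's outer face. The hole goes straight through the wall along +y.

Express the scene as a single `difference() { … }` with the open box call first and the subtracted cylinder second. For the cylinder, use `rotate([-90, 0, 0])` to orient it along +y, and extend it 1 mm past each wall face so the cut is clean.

difference() {
  open_box();
  translate([184, -1, 31]) rotate([-90, 0, 0]) cylinder(h = 21, r = 12);
}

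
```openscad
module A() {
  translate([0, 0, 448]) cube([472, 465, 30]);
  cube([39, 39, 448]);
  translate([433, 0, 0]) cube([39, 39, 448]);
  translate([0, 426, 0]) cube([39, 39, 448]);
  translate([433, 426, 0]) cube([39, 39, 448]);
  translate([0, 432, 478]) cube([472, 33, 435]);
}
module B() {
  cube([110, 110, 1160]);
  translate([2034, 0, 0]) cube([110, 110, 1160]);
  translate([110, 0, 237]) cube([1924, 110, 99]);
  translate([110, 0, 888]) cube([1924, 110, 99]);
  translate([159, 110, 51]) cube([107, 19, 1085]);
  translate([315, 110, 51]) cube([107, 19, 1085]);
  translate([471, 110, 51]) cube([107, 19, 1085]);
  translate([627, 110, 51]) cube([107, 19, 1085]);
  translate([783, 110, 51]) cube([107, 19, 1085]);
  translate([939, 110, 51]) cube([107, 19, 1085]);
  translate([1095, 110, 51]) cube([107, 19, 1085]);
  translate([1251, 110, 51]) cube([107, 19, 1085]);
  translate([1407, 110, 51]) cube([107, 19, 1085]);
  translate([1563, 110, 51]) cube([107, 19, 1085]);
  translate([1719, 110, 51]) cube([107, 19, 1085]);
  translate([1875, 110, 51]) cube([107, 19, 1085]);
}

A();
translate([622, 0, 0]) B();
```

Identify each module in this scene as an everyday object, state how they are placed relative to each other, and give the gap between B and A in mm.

The fence section's nearest face is 150 mm from the chair's +x face.

A is a chair. B is a fence section. The fence section is on the floor beside the chair on its +x side. The gap between the fence section and the chair is 150 mm.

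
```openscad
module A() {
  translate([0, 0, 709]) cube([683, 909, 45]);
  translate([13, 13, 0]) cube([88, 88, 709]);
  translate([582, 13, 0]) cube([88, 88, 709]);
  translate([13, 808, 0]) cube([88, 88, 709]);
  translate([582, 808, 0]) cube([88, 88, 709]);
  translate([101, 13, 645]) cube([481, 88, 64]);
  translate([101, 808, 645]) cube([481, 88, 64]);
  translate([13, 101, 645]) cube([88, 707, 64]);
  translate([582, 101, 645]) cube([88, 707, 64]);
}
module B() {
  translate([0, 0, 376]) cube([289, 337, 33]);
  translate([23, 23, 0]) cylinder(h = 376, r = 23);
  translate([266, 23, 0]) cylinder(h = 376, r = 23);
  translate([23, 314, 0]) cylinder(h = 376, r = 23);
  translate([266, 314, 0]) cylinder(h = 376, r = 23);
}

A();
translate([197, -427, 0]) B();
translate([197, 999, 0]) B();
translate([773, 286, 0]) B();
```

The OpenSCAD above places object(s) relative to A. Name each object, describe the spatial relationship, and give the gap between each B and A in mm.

Each stool's nearest face is 90 mm from the table's bounding box.

A is a table. B is a stool. Three stools sit around the table at the −y, +y, +x sides. The gap between each stool and the table is 90 mm.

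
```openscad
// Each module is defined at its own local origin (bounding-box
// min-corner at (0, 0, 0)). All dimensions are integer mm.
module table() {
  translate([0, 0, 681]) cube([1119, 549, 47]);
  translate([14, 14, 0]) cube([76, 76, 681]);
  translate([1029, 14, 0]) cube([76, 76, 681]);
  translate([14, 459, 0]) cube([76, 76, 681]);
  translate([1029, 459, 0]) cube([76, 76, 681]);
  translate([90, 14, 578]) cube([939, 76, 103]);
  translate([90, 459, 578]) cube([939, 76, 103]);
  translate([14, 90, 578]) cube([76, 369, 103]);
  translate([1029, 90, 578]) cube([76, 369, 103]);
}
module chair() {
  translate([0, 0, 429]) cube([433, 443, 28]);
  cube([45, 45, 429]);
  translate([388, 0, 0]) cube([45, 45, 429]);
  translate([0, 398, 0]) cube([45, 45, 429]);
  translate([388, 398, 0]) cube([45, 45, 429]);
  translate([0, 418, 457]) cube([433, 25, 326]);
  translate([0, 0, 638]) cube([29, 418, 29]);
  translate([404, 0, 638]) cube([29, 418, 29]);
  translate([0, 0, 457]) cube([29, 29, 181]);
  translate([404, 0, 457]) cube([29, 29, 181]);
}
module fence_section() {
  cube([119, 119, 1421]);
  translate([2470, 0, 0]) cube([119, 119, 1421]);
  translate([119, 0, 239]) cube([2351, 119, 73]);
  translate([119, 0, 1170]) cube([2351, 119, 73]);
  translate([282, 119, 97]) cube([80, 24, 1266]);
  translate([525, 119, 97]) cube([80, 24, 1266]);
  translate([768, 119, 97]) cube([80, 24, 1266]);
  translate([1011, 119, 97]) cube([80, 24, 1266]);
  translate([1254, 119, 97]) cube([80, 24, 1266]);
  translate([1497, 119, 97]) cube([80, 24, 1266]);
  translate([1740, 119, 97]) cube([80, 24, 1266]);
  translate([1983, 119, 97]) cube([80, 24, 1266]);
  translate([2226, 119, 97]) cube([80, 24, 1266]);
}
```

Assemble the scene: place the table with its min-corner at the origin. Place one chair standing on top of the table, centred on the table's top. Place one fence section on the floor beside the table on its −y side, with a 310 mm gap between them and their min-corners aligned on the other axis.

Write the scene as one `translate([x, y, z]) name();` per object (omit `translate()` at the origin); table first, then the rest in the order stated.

table();
translate([343, 53, 728]) chair();
translate([0, -453, 0]) fence_section();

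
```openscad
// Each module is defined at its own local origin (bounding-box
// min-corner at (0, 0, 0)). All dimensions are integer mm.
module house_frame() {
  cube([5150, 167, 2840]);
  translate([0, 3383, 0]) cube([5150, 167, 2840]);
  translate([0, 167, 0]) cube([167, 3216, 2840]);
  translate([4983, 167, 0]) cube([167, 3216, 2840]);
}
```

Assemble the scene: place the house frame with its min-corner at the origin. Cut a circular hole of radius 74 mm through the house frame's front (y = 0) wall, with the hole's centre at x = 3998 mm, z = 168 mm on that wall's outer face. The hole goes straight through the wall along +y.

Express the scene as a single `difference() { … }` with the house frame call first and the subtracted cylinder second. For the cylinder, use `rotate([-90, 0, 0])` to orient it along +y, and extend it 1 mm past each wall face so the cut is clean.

difference() {
  house_frame();
  translate([3998, -1, 168]) rotate([-90, 0, 0]) cylinder(h = 169, r = 74);
}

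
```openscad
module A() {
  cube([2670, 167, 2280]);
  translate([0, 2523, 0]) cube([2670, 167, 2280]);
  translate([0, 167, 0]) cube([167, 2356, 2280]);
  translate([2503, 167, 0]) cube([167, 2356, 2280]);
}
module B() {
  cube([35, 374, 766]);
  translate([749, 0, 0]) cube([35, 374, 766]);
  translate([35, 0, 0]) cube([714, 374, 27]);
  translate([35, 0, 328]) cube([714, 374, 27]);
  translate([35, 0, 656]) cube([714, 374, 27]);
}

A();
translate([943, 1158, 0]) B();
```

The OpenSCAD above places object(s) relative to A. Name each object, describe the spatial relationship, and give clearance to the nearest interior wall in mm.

Clearances: x = 776, y = 991; minimum 776 mm.

A is a house frame. B is a bookshelf. The bookshelf sits inside the house frame, centred. The clearance to the nearest interior wall is 776 mm.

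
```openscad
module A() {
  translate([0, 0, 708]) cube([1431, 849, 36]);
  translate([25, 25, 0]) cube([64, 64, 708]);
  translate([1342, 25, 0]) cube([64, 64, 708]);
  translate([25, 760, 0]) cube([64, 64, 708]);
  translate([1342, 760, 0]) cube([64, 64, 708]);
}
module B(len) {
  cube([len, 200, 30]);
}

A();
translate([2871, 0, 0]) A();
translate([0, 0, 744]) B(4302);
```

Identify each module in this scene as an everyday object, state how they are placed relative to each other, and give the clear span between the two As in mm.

Second table starts at x = 2871; first ends at x = 1431; clear span = 2871 − 1431 = 1440 mm.

A is a table. B is a beam. A beam spans the tops of two tables. The clear span between the two tables is 1440 mm.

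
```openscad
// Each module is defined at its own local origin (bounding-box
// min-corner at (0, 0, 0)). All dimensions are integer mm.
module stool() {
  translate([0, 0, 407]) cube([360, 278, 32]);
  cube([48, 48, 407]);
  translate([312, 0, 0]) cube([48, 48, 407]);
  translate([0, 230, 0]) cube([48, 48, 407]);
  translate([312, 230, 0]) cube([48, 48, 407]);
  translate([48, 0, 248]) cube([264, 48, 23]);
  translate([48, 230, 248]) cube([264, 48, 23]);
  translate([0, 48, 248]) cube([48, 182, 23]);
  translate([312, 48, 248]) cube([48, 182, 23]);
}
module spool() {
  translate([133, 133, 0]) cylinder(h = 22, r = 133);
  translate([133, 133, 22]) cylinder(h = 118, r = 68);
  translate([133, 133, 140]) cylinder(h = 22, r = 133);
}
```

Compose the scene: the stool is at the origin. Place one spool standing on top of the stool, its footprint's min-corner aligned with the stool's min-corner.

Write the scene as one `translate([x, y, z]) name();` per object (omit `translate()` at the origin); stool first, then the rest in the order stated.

stool();
translate([0, 0, 439]) spool();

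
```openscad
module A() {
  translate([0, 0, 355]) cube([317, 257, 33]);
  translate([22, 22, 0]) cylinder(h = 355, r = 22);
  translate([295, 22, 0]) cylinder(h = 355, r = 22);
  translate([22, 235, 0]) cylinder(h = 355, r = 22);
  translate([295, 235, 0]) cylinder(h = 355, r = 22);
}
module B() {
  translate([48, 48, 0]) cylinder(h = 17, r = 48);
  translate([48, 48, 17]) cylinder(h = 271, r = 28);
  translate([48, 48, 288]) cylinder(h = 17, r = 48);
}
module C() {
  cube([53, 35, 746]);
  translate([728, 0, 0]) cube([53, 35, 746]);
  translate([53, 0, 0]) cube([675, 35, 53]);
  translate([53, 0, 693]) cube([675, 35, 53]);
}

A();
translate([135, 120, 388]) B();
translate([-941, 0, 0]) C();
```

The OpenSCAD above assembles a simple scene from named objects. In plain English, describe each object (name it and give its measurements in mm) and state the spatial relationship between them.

A is a simple wooden stool: a rectangular seat 317 mm (x) by 257 mm (y), 33 mm thick, top face at z = 388 mm, on four round legs, each 44 mm in diameter. The legs rest on z = 0, each leg's axis is inset half a diameter from the nearest pair of seat edges (so the leg's bounding box is flush with the corner).

B is a spool: two coaxial disc flanges of radius 48 mm and thickness 17 mm, joined by a core cylinder of radius 28 mm and height 271 mm. The lower flange rests on z = 0 and the three cylinders share a vertical axis.

C is a rectangular picture frame lying in the x–z plane (depth along y). The opening is 675 mm wide (x) by 640 mm tall (z), surrounded by a border 53 mm wide on all four sides. The frame is 35 mm deep and is made of two full-height vertical stiles with two horizontal rails fitted between them.

The spool is on top of the stool. The picture frame is on the floor beside the stool on its −x side.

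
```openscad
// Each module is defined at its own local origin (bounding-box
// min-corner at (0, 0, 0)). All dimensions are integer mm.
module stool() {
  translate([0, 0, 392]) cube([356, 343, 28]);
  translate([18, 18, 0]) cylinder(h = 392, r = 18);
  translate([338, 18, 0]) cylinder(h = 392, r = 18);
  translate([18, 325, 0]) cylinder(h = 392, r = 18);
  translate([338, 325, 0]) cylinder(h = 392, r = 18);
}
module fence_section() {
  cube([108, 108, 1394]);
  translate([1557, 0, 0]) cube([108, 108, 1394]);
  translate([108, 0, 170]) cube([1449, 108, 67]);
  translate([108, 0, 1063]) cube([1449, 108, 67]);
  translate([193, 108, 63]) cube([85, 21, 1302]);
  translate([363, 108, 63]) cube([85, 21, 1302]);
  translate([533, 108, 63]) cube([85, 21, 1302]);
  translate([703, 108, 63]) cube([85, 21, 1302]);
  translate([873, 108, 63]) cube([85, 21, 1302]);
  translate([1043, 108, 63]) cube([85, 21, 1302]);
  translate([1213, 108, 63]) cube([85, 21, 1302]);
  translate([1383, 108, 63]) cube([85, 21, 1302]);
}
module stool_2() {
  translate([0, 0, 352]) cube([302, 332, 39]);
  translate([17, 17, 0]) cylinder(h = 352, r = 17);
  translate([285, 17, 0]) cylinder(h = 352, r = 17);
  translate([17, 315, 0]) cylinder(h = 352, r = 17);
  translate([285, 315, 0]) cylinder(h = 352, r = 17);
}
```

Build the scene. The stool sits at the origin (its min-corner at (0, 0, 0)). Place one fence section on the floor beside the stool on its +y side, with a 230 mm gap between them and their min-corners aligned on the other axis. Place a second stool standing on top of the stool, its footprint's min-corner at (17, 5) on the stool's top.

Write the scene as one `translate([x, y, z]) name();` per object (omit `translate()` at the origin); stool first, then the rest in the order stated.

stool();
translate([0, 573, 0]) fence_section();
translate([17, 5, 420]) stool_2();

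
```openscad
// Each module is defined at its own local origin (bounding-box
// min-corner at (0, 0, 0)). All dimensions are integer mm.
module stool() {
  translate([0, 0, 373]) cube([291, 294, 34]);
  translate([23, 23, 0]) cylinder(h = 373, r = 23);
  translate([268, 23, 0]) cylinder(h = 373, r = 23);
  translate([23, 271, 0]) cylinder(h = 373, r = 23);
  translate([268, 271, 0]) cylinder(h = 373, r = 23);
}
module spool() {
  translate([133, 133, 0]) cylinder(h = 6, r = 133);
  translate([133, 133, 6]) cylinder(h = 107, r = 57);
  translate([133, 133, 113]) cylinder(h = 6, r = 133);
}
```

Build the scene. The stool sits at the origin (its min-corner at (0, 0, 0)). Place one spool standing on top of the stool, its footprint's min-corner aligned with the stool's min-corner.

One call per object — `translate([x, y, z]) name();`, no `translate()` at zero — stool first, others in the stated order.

stool();
translate([0, 0, 407]) spool();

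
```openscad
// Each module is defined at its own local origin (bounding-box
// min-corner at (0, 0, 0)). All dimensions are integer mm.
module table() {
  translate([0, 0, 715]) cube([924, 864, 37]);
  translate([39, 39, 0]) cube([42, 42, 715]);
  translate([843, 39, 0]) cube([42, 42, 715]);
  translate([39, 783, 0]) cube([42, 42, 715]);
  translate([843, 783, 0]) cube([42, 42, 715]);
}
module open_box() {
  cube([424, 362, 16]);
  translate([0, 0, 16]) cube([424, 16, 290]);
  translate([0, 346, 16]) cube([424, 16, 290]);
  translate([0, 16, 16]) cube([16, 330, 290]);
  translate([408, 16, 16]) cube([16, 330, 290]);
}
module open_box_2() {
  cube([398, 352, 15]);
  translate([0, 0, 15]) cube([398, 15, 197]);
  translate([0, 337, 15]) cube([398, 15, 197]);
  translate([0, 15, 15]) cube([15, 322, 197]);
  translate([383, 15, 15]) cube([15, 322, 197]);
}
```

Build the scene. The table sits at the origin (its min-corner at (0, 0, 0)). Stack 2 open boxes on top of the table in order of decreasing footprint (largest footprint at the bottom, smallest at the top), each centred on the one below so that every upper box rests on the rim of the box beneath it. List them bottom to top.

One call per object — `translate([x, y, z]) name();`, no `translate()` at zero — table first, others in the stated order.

table();
translate([250, 251, 752]) open_box();
translate([263, 256, 1058]) open_box_2();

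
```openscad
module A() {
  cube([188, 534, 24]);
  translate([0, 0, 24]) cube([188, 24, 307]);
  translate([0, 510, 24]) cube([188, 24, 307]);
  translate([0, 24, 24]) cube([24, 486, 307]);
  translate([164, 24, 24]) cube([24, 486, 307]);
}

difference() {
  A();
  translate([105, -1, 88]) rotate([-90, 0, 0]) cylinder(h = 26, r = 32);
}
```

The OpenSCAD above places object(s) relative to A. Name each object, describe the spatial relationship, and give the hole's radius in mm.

A is an open box. The open box has a circular hole through its front wall. The hole's radius is 32 mm.

The subtracted cylinder has r = 32 mm.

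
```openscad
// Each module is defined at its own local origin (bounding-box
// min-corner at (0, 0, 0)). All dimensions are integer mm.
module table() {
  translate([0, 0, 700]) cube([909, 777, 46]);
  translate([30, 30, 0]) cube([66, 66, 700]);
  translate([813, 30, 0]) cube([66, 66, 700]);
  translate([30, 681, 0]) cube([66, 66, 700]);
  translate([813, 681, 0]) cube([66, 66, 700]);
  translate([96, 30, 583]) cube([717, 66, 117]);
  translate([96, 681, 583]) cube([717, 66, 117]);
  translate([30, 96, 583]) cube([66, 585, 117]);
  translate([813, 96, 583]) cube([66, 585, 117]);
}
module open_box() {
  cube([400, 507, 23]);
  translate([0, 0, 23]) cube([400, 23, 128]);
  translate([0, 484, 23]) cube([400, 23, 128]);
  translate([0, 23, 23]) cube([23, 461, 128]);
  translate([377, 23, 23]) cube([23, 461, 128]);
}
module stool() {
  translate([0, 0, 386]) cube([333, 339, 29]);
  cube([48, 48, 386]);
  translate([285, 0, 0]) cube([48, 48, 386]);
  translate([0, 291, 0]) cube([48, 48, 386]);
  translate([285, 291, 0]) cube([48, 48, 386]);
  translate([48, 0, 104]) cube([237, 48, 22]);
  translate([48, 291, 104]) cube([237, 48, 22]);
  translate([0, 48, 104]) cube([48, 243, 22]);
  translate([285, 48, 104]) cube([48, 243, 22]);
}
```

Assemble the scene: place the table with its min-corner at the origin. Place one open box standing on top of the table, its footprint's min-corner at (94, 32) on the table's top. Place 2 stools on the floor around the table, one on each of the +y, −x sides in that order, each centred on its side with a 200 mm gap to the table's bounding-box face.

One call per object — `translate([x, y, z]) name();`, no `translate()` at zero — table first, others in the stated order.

table();
translate([94, 32, 746]) open_box();
translate([288, 977, 0]) stool();
translate([-533, 219, 0]) stool();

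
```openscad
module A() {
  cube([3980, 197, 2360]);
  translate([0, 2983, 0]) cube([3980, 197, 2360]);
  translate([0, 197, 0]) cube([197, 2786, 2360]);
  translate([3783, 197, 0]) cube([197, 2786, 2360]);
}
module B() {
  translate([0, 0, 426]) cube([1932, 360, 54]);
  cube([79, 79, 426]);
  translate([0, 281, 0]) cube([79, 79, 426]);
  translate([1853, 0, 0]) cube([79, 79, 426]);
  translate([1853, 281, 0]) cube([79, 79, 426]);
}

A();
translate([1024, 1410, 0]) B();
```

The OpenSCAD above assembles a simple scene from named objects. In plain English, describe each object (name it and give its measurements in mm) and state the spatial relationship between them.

A is a box-shaped house frame (walls only): outside footprint 3980×3180 mm, wall height 2360 mm, wall thickness 197 mm. The two y-facing walls run the full x-width; the two x-facing walls fit between the inner faces of the y-facing walls.

B is a long wooden bench with a 1932 mm (x) × 360 mm (y) seat, 54 mm thick, its top surface 480 mm above the floor. Four 79 mm square legs at the seat corners, flush with the edges, run from z = 0 to the seat underside.

The bench sits inside the house frame, centred.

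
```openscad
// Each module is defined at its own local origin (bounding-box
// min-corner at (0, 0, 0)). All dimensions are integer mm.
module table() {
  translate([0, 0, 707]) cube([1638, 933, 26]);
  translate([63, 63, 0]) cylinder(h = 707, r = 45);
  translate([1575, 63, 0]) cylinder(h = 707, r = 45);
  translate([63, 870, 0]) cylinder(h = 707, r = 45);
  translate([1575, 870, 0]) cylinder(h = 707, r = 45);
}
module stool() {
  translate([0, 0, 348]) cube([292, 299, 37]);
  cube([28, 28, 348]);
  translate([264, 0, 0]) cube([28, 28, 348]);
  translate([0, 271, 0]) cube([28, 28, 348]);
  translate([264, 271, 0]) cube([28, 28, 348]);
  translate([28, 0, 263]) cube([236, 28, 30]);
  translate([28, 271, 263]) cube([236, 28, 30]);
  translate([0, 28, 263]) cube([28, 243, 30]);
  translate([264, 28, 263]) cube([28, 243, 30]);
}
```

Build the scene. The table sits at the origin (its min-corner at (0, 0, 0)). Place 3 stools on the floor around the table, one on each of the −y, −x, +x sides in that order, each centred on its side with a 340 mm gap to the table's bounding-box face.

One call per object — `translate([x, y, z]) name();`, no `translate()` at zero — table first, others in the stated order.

table();
translate([673, -639, 0]) stool();
translate([-632, 317, 0]) stool();
translate([1978, 317, 0]) stool();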